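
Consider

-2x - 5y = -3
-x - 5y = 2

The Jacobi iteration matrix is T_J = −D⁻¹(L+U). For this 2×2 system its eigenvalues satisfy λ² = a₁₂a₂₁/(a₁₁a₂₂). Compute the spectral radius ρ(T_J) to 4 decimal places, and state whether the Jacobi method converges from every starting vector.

a₁₂a₂₁/(a₁₁a₂₂) = (-5)·(-1) / ((-2)·(-5)) = 0.500000
ρ = √|0.500000| = √0.500000 = 0.7071
ρ < 1, so Jacobi converges

0.7071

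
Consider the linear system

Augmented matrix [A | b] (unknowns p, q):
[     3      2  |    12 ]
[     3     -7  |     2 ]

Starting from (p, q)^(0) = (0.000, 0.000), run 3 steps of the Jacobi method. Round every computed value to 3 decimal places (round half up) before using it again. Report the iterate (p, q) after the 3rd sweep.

Iteration 1:
  p = (12 - (2)·0.000) / (3) = 4.000
  q = (2 - (3)·0.000) / (-7) = -0.286
Iteration 2:
  p = (12 - (2)·-0.286) / (3) = 4.191
  q = (2 - (3)·4.000) / (-7) = 1.429
Iteration 3:
  p = (12 - (2)·1.429) / (3) = 3.047
  q = (2 - (3)·4.191) / (-7) = 1.510

(3.047, 1.510)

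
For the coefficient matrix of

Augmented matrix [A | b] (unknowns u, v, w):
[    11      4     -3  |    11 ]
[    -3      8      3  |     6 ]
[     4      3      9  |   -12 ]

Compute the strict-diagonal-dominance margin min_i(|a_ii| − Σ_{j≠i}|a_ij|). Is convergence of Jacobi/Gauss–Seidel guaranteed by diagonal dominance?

row 1: |11| − (4+3) = 4
row 2: |8| − (3+3) = 2
row 3: |9| − (4+3) = 2
minimum over rows = 2 → strictly diagonally dominant (convergence guaranteed)

2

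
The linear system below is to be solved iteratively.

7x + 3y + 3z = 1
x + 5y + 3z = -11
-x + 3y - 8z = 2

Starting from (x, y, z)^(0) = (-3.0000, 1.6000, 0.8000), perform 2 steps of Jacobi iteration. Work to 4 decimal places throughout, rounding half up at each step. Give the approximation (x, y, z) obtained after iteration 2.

(0.7236, -2.4579, -0.9193)

Iteration 1:
  x = (1 - (3)·1.6000 - (3)·0.8000) / (7) = -0.8857
  y = (-11 - (1)·-3.0000 - (3)·0.8000) / (5) = -2.0800
  z = (2 - (-1)·-3.0000 - (3)·1.6000) / (-8) = 0.7250
Iteration 2:
  x = (1 - (3)·-2.0800 - (3)·0.7250) / (7) = 0.7236
  y = (-11 - (1)·-0.8857 - (3)·0.7250) / (5) = -2.4579
  z = (2 - (-1)·-0.8857 - (3)·-2.0800) / (-8) = -0.9193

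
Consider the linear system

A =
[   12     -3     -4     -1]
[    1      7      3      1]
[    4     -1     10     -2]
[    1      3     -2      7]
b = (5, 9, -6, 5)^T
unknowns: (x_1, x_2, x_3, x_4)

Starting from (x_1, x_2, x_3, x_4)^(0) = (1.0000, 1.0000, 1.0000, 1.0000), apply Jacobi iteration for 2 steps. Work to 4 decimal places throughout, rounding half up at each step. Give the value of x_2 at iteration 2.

Iteration 1:
  x_1 = (5 - (-3)·1.0000 - (-4)·1.0000 - (-1)·1.0000) / (12) = 1.0833
  x_2 = (9 - (1)·1.0000 - (3)·1.0000 - (1)·1.0000) / (7) = 0.5714
  x_3 = (-6 - (4)·1.0000 - (-1)·1.0000 - (-2)·1.0000) / (10) = -0.7000
  x_4 = (5 - (1)·1.0000 - (3)·1.0000 - (-2)·1.0000) / (7) = 0.4286
Iteration 2:
  x_1 = (5 - (-3)·0.5714 - (-4)·-0.7000 - (-1)·0.4286) / (12) = 0.3619
  x_2 = (9 - (1)·1.0833 - (3)·-0.7000 - (1)·0.4286) / (7) = 1.3697
  x_3 = (-6 - (4)·1.0833 - (-1)·0.5714 - (-2)·0.4286) / (10) = -0.8905
  x_4 = (5 - (1)·1.0833 - (3)·0.5714 - (-2)·-0.7000) / (7) = 0.1146

1.3697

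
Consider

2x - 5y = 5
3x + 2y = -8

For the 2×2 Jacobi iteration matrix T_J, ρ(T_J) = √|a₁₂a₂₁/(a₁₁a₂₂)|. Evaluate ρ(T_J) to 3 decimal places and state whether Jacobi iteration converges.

a₁₂a₂₁/(a₁₁a₂₂) = (-5)·(3) / ((2)·(2)) = -3.750000
ρ = √|-3.750000| = √3.750000 = 1.936
ρ > 1, so Jacobi diverges

1.936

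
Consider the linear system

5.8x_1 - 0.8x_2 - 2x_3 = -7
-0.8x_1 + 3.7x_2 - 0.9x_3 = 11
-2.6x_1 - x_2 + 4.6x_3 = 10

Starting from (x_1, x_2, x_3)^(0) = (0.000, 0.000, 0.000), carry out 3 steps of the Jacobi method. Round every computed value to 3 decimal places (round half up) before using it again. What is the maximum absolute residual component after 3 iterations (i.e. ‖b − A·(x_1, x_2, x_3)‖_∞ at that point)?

Iteration 1:
  x_1 = (-7 - (-0.8)·0.000 - (-2)·0.000) / (5.8) = -1.207
  x_2 = (11 - (-0.8)·0.000 - (-0.9)·0.000) / (3.7) = 2.973
  x_3 = (10 - (-2.6)·0.000 - (-1)·0.000) / (4.6) = 2.174
Iteration 2:
  x_1 = (-7 - (-0.8)·2.973 - (-2)·2.174) / (5.8) = -0.047
  x_2 = (11 - (-0.8)·-1.207 - (-0.9)·2.174) / (3.7) = 3.241
  x_3 = (10 - (-2.6)·-1.207 - (-1)·2.973) / (4.6) = 2.138
Iteration 3:
  x_1 = (-7 - (-0.8)·3.241 - (-2)·2.138) / (5.8) = -0.023
  x_2 = (11 - (-0.8)·-0.047 - (-0.9)·2.138) / (3.7) = 3.483
  x_3 = (10 - (-2.6)·-0.047 - (-1)·3.241) / (4.6) = 2.852
Residual b − A·x = (1.624, 0.661, 0.304); ∞-norm = 1.624

1.624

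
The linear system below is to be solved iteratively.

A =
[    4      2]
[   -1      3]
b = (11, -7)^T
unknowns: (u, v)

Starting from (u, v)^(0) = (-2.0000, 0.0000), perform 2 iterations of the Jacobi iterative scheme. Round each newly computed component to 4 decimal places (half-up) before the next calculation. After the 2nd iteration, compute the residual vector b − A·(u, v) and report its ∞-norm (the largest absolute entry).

Iteration 1:
  u = (11 - (2)·0.0000) / (4) = 2.7500
  v = (-7 - (-1)·-2.0000) / (3) = -3.0000
Iteration 2:
  u = (11 - (2)·-3.0000) / (4) = 4.2500
  v = (-7 - (-1)·2.7500) / (3) = -1.4167
Residual b − A·x = (-3.1666, 1.5001); ∞-norm = 3.1666

3.1666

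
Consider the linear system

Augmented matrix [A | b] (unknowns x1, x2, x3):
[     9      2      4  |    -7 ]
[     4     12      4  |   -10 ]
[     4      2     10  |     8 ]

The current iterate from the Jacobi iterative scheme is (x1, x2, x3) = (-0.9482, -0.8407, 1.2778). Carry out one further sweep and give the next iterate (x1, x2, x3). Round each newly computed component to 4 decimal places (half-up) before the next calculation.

One sweep:
  x1 = (-7 - (2)·-0.8407 - (4)·1.2778) / (9) = -1.1589
  x2 = (-10 - (4)·-0.9482 - (4)·1.2778) / (12) = -0.9432
  x3 = (8 - (4)·-0.9482 - (2)·-0.8407) / (10) = 1.3474

(-1.1589, -0.9432, 1.3474)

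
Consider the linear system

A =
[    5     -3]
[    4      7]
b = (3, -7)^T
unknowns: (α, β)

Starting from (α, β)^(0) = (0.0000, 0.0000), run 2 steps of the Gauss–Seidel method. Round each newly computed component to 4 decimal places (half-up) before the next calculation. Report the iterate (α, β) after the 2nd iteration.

(-0.2057, -0.8825)

Iteration 1:
  α = (3 - (-3)·0.0000) / (5) = 0.6000
  β = (-7 - (4)·0.6000) / (7) = -1.3429
Iteration 2:
  α = (3 - (-3)·-1.3429) / (5) = -0.2057
  β = (-7 - (4)·-0.2057) / (7) = -0.8825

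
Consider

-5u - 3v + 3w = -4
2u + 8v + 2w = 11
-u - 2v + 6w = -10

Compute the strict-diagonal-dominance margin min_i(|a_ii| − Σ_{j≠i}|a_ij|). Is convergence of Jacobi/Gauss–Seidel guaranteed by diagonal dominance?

-1

row 1: |-5| − (3+3) = -1
row 2: |8| − (2+2) = 4
row 3: |6| − (1+2) = 3
minimum over rows = -1 → not strictly diagonally dominant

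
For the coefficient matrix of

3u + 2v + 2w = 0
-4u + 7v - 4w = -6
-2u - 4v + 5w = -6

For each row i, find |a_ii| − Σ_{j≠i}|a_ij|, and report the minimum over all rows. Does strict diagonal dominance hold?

-1

row 1: |3| − (2+2) = -1
row 2: |7| − (4+4) = -1
row 3: |5| − (2+4) = -1
minimum over rows = -1 → not strictly diagonally dominant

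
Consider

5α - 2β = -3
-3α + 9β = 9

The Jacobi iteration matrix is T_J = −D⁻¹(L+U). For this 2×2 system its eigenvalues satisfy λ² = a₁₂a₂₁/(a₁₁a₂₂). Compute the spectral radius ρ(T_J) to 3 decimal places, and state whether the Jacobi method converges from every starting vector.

a₁₂a₂₁/(a₁₁a₂₂) = (-2)·(-3) / ((5)·(9)) = 0.133333
ρ = √|0.133333| = √0.133333 = 0.365
ρ < 1, so Jacobi converges

0.365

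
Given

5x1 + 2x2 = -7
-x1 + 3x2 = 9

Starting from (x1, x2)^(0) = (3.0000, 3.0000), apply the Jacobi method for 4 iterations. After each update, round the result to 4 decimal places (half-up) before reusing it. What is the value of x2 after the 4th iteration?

2.2489

Iteration 1:
  x1 = (-7 - (2)·3.0000) / (5) = -2.6000
  x2 = (9 - (-1)·3.0000) / (3) = 4.0000
Iteration 2:
  x1 = (-7 - (2)·4.0000) / (5) = -3.0000
  x2 = (9 - (-1)·-2.6000) / (3) = 2.1333
Iteration 3:
  x1 = (-7 - (2)·2.1333) / (5) = -2.2533
  x2 = (9 - (-1)·-3.0000) / (3) = 2.0000
Iteration 4:
  x1 = (-7 - (2)·2.0000) / (5) = -2.2000
  x2 = (9 - (-1)·-2.2533) / (3) = 2.2489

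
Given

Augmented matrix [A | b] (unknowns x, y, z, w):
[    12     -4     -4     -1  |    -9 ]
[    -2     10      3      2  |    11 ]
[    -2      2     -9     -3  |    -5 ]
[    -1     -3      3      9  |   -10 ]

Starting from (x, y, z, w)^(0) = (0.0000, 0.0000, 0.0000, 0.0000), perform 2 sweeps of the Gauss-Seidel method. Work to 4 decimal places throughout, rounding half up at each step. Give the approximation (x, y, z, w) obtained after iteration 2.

(-0.2213, 1.0135, 1.2263, -1.2066)

Iteration 1:
  x = (-9 - (-4)·0.0000 - (-4)·0.0000 - (-1)·0.0000) / (12) = -0.7500
  y = (11 - (-2)·-0.7500 - (3)·0.0000 - (2)·0.0000) / (10) = 0.9500
  z = (-5 - (-2)·-0.7500 - (2)·0.9500 - (-3)·0.0000) / (-9) = 0.9333
  w = (-10 - (-1)·-0.7500 - (-3)·0.9500 - (3)·0.9333) / (9) = -1.1889
Iteration 2:
  x = (-9 - (-4)·0.9500 - (-4)·0.9333 - (-1)·-1.1889) / (12) = -0.2213
  y = (11 - (-2)·-0.2213 - (3)·0.9333 - (2)·-1.1889) / (10) = 1.0135
  z = (-5 - (-2)·-0.2213 - (2)·1.0135 - (-3)·-1.1889) / (-9) = 1.2263
  w = (-10 - (-1)·-0.2213 - (-3)·1.0135 - (3)·1.2263) / (9) = -1.2066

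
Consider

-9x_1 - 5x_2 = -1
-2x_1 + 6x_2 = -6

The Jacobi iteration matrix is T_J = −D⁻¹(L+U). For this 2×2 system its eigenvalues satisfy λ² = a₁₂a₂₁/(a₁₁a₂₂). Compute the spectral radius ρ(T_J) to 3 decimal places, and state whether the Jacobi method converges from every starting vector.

a₁₂a₂₁/(a₁₁a₂₂) = (-5)·(-2) / ((-9)·(6)) = -0.185185
ρ = √|-0.185185| = √0.185185 = 0.430
ρ < 1, so Jacobi converges

0.430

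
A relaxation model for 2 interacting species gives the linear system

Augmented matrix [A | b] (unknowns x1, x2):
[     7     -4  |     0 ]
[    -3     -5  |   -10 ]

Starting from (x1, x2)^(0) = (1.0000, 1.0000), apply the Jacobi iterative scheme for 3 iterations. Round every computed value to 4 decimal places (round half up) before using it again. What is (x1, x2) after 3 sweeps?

Iteration 1:
  x1 = (0 - (-4)·1.0000) / (7) = 0.5714
  x2 = (-10 - (-3)·1.0000) / (-5) = 1.4000
Iteration 2:
  x1 = (0 - (-4)·1.4000) / (7) = 0.8000
  x2 = (-10 - (-3)·0.5714) / (-5) = 1.6572
Iteration 3:
  x1 = (0 - (-4)·1.6572) / (7) = 0.9470
  x2 = (-10 - (-3)·0.8000) / (-5) = 1.5200

(0.9470, 1.5200)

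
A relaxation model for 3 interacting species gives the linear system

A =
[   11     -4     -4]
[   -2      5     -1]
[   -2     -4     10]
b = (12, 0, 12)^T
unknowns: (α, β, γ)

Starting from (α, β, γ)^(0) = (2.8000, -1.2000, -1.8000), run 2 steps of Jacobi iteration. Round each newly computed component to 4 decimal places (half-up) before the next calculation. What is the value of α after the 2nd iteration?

Iteration 1:
  α = (12 - (-4)·-1.2000 - (-4)·-1.8000) / (11) = 0.0000
  β = (0 - (-2)·2.8000 - (-1)·-1.8000) / (5) = 0.7600
  γ = (12 - (-2)·2.8000 - (-4)·-1.2000) / (10) = 1.2800
Iteration 2:
  α = (12 - (-4)·0.7600 - (-4)·1.2800) / (11) = 1.8327
  β = (0 - (-2)·0.0000 - (-1)·1.2800) / (5) = 0.2560
  γ = (12 - (-2)·0.0000 - (-4)·0.7600) / (10) = 1.5040

1.8327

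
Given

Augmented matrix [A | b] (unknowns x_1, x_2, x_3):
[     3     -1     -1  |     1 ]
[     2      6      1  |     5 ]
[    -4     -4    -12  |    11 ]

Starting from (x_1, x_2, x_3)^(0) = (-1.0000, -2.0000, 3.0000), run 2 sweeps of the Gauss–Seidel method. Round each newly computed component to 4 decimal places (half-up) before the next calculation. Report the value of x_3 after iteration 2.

Iteration 1:
  x_1 = (1 - (-1)·-2.0000 - (-1)·3.0000) / (3) = 0.6667
  x_2 = (5 - (2)·0.6667 - (1)·3.0000) / (6) = 0.1111
  x_3 = (11 - (-4)·0.6667 - (-4)·0.1111) / (-12) = -1.1759
Iteration 2:
  x_1 = (1 - (-1)·0.1111 - (-1)·-1.1759) / (3) = -0.0216
  x_2 = (5 - (2)·-0.0216 - (1)·-1.1759) / (6) = 1.0365
  x_3 = (11 - (-4)·-0.0216 - (-4)·1.0365) / (-12) = -1.2550

-1.2550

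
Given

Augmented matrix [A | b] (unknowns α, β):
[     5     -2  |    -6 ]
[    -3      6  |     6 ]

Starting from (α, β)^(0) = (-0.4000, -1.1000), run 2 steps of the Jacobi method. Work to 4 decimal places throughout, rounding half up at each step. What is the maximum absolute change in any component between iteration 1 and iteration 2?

Iteration 1:
  α = (-6 - (-2)·-1.1000) / (5) = -1.6400
  β = (6 - (-3)·-0.4000) / (6) = 0.8000
Iteration 2:
  α = (-6 - (-2)·0.8000) / (5) = -0.8800
  β = (6 - (-3)·-1.6400) / (6) = 0.1800
Change: (0.7600, -0.6200) → max |·| = 0.7600

0.7600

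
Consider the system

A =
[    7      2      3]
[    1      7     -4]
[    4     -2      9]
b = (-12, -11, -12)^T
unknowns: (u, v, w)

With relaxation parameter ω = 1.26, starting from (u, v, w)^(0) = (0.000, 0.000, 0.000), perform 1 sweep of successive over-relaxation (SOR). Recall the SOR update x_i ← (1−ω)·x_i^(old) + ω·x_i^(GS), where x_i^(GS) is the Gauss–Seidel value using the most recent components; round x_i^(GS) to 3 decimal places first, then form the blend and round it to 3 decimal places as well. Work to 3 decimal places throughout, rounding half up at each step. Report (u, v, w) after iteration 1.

(-2.160, -1.591, -0.916)

Iteration 1:
  u: GS value = (-12 - (2)·0.000 - (3)·0.000) / (7) = -1.714;  u ← (1−ω)·0.000 + ω·-1.714 = -2.160
  v: GS value = (-11 - (1)·-2.160 - (-4)·0.000) / (7) = -1.263;  v ← (1−ω)·0.000 + ω·-1.263 = -1.591
  w: GS value = (-12 - (4)·-2.160 - (-2)·-1.591) / (9) = -0.727;  w ← (1−ω)·0.000 + ω·-0.727 = -0.916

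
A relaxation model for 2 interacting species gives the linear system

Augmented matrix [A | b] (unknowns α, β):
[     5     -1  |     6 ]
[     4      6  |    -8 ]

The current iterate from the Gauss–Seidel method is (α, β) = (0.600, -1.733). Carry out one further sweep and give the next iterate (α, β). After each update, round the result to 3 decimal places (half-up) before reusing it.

(0.853, -1.902)

One sweep:
  α = (6 - (-1)·-1.733) / (5) = 0.853
  β = (-8 - (4)·0.853) / (6) = -1.902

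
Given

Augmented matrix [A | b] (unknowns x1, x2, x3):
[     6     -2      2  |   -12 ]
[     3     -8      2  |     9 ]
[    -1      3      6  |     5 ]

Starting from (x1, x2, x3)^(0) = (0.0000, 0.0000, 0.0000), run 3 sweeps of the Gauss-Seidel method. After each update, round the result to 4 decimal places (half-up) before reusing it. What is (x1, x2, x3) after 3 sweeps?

Iteration 1:
  x1 = (-12 - (-2)·0.0000 - (2)·0.0000) / (6) = -2.0000
  x2 = (9 - (3)·-2.0000 - (2)·0.0000) / (-8) = -1.8750
  x3 = (5 - (-1)·-2.0000 - (3)·-1.8750) / (6) = 1.4375
Iteration 2:
  x1 = (-12 - (-2)·-1.8750 - (2)·1.4375) / (6) = -3.1042
  x2 = (9 - (3)·-3.1042 - (2)·1.4375) / (-8) = -1.9297
  x3 = (5 - (-1)·-3.1042 - (3)·-1.9297) / (6) = 1.2808
Iteration 3:
  x1 = (-12 - (-2)·-1.9297 - (2)·1.2808) / (6) = -3.0702
  x2 = (9 - (3)·-3.0702 - (2)·1.2808) / (-8) = -1.9561
  x3 = (5 - (-1)·-3.0702 - (3)·-1.9561) / (6) = 1.2997

(-3.0702, -1.9561, 1.2997)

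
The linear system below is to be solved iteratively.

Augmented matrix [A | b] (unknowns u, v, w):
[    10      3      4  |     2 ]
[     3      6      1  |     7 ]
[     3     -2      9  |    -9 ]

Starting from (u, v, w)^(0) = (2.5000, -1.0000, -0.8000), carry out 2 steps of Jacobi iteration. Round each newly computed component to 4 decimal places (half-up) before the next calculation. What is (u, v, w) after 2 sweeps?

Iteration 1:
  u = (2 - (3)·-1.0000 - (4)·-0.8000) / (10) = 0.8200
  v = (7 - (3)·2.5000 - (1)·-0.8000) / (6) = 0.0500
  w = (-9 - (3)·2.5000 - (-2)·-1.0000) / (9) = -2.0556
Iteration 2:
  u = (2 - (3)·0.0500 - (4)·-2.0556) / (10) = 1.0072
  v = (7 - (3)·0.8200 - (1)·-2.0556) / (6) = 1.0993
  w = (-9 - (3)·0.8200 - (-2)·0.0500) / (9) = -1.2622

(1.0072, 1.0993, -1.2622)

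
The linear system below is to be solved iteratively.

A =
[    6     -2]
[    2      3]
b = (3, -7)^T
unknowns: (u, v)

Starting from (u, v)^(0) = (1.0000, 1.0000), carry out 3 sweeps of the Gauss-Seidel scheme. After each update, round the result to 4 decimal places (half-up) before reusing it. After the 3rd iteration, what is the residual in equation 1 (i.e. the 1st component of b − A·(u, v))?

Iteration 1:
  u = (3 - (-2)·1.0000) / (6) = 0.8333
  v = (-7 - (2)·0.8333) / (3) = -2.8889
Iteration 2:
  u = (3 - (-2)·-2.8889) / (6) = -0.4630
  v = (-7 - (2)·-0.4630) / (3) = -2.0247
Iteration 3:
  u = (3 - (-2)·-2.0247) / (6) = -0.1749
  v = (-7 - (2)·-0.1749) / (3) = -2.2167
Residual b − A·x = (-0.3840, -0.0001)

-0.3840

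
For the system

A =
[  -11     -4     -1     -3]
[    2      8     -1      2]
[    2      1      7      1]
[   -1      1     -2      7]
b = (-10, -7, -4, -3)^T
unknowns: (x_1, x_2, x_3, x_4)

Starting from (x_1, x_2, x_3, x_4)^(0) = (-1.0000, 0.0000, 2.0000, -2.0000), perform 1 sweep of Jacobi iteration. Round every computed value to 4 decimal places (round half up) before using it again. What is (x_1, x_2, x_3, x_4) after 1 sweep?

(1.2727, 0.1250, 0.0000, 0.0000)

Iteration 1:
  x_1 = (-10 - (-4)·0.0000 - (-1)·2.0000 - (-3)·-2.0000) / (-11) = 1.2727
  x_2 = (-7 - (2)·-1.0000 - (-1)·2.0000 - (2)·-2.0000) / (8) = 0.1250
  x_3 = (-4 - (2)·-1.0000 - (1)·0.0000 - (1)·-2.0000) / (7) = 0.0000
  x_4 = (-3 - (-1)·-1.0000 - (1)·0.0000 - (-2)·2.0000) / (7) = 0.0000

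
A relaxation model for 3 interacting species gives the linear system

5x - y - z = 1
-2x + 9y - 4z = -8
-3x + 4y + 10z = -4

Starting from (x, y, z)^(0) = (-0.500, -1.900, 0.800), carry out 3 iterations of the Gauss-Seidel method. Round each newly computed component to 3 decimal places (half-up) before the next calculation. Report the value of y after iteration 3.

-0.887

Iteration 1:
  x = (1 - (-1)·-1.900 - (-1)·0.800) / (5) = -0.020
  y = (-8 - (-2)·-0.020 - (-4)·0.800) / (9) = -0.538
  z = (-4 - (-3)·-0.020 - (4)·-0.538) / (10) = -0.191
Iteration 2:
  x = (1 - (-1)·-0.538 - (-1)·-0.191) / (5) = 0.054
  y = (-8 - (-2)·0.054 - (-4)·-0.191) / (9) = -0.962
  z = (-4 - (-3)·0.054 - (4)·-0.962) / (10) = 0.001
Iteration 3:
  x = (1 - (-1)·-0.962 - (-1)·0.001) / (5) = 0.008
  y = (-8 - (-2)·0.008 - (-4)·0.001) / (9) = -0.887
  z = (-4 - (-3)·0.008 - (4)·-0.887) / (10) = -0.043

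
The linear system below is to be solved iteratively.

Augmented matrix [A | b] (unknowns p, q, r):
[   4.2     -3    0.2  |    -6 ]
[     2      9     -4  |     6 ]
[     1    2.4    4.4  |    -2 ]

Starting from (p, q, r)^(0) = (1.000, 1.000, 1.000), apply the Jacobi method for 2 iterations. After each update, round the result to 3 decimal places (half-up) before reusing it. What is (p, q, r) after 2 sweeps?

(-0.735, 0.291, -0.766)

Iteration 1:
  p = (-6 - (-3)·1.000 - (0.2)·1.000) / (4.2) = -0.762
  q = (6 - (2)·1.000 - (-4)·1.000) / (9) = 0.889
  r = (-2 - (1)·1.000 - (2.4)·1.000) / (4.4) = -1.227
Iteration 2:
  p = (-6 - (-3)·0.889 - (0.2)·-1.227) / (4.2) = -0.735
  q = (6 - (2)·-0.762 - (-4)·-1.227) / (9) = 0.291
  r = (-2 - (1)·-0.762 - (2.4)·0.889) / (4.4) = -0.766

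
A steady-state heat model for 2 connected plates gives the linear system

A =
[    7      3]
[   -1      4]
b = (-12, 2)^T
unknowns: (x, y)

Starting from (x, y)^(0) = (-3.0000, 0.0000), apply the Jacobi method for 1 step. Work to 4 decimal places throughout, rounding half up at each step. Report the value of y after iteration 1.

Iteration 1:
  x = (-12 - (3)·0.0000) / (7) = -1.7143
  y = (2 - (-1)·-3.0000) / (4) = -0.2500

-0.2500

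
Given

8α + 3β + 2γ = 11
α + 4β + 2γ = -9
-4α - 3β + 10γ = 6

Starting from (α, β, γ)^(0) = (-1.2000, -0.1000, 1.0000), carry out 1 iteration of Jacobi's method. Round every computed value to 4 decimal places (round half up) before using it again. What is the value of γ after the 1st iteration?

Iteration 1:
  α = (11 - (3)·-0.1000 - (2)·1.0000) / (8) = 1.1625
  β = (-9 - (1)·-1.2000 - (2)·1.0000) / (4) = -2.4500
  γ = (6 - (-4)·-1.2000 - (-3)·-0.1000) / (10) = 0.0900

0.0900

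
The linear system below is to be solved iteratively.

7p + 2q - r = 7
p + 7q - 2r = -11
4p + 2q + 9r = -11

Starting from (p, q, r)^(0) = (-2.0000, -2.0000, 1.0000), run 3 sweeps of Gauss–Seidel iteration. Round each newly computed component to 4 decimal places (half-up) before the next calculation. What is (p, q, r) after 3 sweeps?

Iteration 1:
  p = (7 - (2)·-2.0000 - (-1)·1.0000) / (7) = 1.7143
  q = (-11 - (1)·1.7143 - (-2)·1.0000) / (7) = -1.5306
  r = (-11 - (4)·1.7143 - (2)·-1.5306) / (9) = -1.6440
Iteration 2:
  p = (7 - (2)·-1.5306 - (-1)·-1.6440) / (7) = 1.2025
  q = (-11 - (1)·1.2025 - (-2)·-1.6440) / (7) = -2.2129
  r = (-11 - (4)·1.2025 - (2)·-2.2129) / (9) = -1.2649
Iteration 3:
  p = (7 - (2)·-2.2129 - (-1)·-1.2649) / (7) = 1.4516
  q = (-11 - (1)·1.4516 - (-2)·-1.2649) / (7) = -2.1402
  r = (-11 - (4)·1.4516 - (2)·-2.1402) / (9) = -1.3918

(1.4516, -2.1402, -1.3918)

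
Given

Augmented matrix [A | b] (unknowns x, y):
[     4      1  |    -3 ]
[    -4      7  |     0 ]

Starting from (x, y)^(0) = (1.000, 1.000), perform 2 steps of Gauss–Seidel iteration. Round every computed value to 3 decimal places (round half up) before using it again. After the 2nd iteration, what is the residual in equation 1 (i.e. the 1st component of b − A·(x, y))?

-0.225

Iteration 1:
  x = (-3 - (1)·1.000) / (4) = -1.000
  y = (0 - (-4)·-1.000) / (7) = -0.571
Iteration 2:
  x = (-3 - (1)·-0.571) / (4) = -0.607
  y = (0 - (-4)·-0.607) / (7) = -0.347
Residual b − A·x = (-0.225, 0.001)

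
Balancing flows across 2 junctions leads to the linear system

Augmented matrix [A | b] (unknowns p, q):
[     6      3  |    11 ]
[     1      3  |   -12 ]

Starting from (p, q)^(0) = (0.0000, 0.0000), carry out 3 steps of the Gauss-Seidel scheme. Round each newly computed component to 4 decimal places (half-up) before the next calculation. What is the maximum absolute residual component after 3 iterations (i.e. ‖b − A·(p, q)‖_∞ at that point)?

0.3845

Iteration 1:
  p = (11 - (3)·0.0000) / (6) = 1.8333
  q = (-12 - (1)·1.8333) / (3) = -4.6111
Iteration 2:
  p = (11 - (3)·-4.6111) / (6) = 4.1389
  q = (-12 - (1)·4.1389) / (3) = -5.3796
Iteration 3:
  p = (11 - (3)·-5.3796) / (6) = 4.5231
  q = (-12 - (1)·4.5231) / (3) = -5.5077
Residual b − A·x = (0.3845, 0.0000); ∞-norm = 0.3845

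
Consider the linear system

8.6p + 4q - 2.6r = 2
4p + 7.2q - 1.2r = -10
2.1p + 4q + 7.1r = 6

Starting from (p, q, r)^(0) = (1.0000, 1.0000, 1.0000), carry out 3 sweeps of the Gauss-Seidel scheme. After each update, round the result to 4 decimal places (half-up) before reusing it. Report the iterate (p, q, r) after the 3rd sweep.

(1.5463, -1.9970, 1.5128)

Iteration 1:
  p = (2 - (4)·1.0000 - (-2.6)·1.0000) / (8.6) = 0.0698
  q = (-10 - (4)·0.0698 - (-1.2)·1.0000) / (7.2) = -1.2610
  r = (6 - (2.1)·0.0698 - (4)·-1.2610) / (7.1) = 1.5348
Iteration 2:
  p = (2 - (4)·-1.2610 - (-2.6)·1.5348) / (8.6) = 1.2831
  q = (-10 - (4)·1.2831 - (-1.2)·1.5348) / (7.2) = -1.8459
  r = (6 - (2.1)·1.2831 - (4)·-1.8459) / (7.1) = 1.5055
Iteration 3:
  p = (2 - (4)·-1.8459 - (-2.6)·1.5055) / (8.6) = 1.5463
  q = (-10 - (4)·1.5463 - (-1.2)·1.5055) / (7.2) = -1.9970
  r = (6 - (2.1)·1.5463 - (4)·-1.9970) / (7.1) = 1.5128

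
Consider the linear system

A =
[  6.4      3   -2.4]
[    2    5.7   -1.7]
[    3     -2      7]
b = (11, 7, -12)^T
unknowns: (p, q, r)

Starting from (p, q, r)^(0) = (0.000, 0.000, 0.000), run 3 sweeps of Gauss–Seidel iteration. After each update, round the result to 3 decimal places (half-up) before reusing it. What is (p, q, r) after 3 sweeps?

(0.857, 0.372, -1.975)

Iteration 1:
  p = (11 - (3)·0.000 - (-2.4)·0.000) / (6.4) = 1.719
  q = (7 - (2)·1.719 - (-1.7)·0.000) / (5.7) = 0.625
  r = (-12 - (3)·1.719 - (-2)·0.625) / (7) = -2.272
Iteration 2:
  p = (11 - (3)·0.625 - (-2.4)·-2.272) / (6.4) = 0.574
  q = (7 - (2)·0.574 - (-1.7)·-2.272) / (5.7) = 0.349
  r = (-12 - (3)·0.574 - (-2)·0.349) / (7) = -1.861
Iteration 3:
  p = (11 - (3)·0.349 - (-2.4)·-1.861) / (6.4) = 0.857
  q = (7 - (2)·0.857 - (-1.7)·-1.861) / (5.7) = 0.372
  r = (-12 - (3)·0.857 - (-2)·0.372) / (7) = -1.975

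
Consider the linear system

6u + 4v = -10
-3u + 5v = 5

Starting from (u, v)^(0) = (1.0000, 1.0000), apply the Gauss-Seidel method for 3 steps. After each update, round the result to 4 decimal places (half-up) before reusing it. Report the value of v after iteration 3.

-0.0640

Iteration 1:
  u = (-10 - (4)·1.0000) / (6) = -2.3333
  v = (5 - (-3)·-2.3333) / (5) = -0.4000
Iteration 2:
  u = (-10 - (4)·-0.4000) / (6) = -1.4000
  v = (5 - (-3)·-1.4000) / (5) = 0.1600
Iteration 3:
  u = (-10 - (4)·0.1600) / (6) = -1.7733
  v = (5 - (-3)·-1.7733) / (5) = -0.0640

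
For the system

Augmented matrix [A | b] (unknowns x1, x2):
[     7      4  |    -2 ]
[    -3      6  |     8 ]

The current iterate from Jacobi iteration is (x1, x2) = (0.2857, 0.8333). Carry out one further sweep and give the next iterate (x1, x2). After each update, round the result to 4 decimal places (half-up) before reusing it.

(-0.7619, 1.4762)

One sweep:
  x1 = (-2 - (4)·0.8333) / (7) = -0.7619
  x2 = (8 - (-3)·0.2857) / (6) = 1.4762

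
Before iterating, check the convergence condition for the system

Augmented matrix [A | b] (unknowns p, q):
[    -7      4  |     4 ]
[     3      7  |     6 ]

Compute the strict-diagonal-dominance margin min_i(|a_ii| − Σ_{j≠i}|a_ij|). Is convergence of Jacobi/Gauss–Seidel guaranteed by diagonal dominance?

3

row 1: |-7| − (4) = 3
row 2: |7| − (3) = 4
minimum over rows = 3 → strictly diagonally dominant (convergence guaranteed)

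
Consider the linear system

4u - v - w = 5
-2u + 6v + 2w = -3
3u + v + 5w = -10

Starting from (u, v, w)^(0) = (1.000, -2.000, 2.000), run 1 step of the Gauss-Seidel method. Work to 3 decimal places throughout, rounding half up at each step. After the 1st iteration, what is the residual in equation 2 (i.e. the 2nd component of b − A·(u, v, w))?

9.200

Iteration 1:
  u = (5 - (-1)·-2.000 - (-1)·2.000) / (4) = 1.250
  v = (-3 - (-2)·1.250 - (2)·2.000) / (6) = -0.750
  w = (-10 - (3)·1.250 - (1)·-0.750) / (5) = -2.600
Residual b − A·x = (-3.350, 9.200, 0.000)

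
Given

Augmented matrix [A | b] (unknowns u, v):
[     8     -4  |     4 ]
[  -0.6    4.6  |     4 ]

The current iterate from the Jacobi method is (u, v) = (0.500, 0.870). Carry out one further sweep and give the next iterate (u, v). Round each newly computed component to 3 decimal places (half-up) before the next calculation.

One sweep:
  u = (4 - (-4)·0.870) / (8) = 0.935
  v = (4 - (-0.6)·0.500) / (4.6) = 0.935

(0.935, 0.935)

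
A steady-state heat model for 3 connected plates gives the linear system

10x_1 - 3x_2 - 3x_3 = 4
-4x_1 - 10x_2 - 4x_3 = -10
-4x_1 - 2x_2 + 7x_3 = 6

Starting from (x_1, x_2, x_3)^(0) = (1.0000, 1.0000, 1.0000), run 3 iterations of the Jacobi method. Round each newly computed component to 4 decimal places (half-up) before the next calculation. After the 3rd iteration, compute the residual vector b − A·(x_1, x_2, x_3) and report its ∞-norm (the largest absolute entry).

Iteration 1:
  x_1 = (4 - (-3)·1.0000 - (-3)·1.0000) / (10) = 1.0000
  x_2 = (-10 - (-4)·1.0000 - (-4)·1.0000) / (-10) = 0.2000
  x_3 = (6 - (-4)·1.0000 - (-2)·1.0000) / (7) = 1.7143
Iteration 2:
  x_1 = (4 - (-3)·0.2000 - (-3)·1.7143) / (10) = 0.9743
  x_2 = (-10 - (-4)·1.0000 - (-4)·1.7143) / (-10) = -0.0857
  x_3 = (6 - (-4)·1.0000 - (-2)·0.2000) / (7) = 1.4857
Iteration 3:
  x_1 = (4 - (-3)·-0.0857 - (-3)·1.4857) / (10) = 0.8200
  x_2 = (-10 - (-4)·0.9743 - (-4)·1.4857) / (-10) = 0.0160
  x_3 = (6 - (-4)·0.9743 - (-2)·-0.0857) / (7) = 1.3894
Residual b − A·x = (0.0162, -1.0024, -0.4138); ∞-norm = 1.0024

1.0024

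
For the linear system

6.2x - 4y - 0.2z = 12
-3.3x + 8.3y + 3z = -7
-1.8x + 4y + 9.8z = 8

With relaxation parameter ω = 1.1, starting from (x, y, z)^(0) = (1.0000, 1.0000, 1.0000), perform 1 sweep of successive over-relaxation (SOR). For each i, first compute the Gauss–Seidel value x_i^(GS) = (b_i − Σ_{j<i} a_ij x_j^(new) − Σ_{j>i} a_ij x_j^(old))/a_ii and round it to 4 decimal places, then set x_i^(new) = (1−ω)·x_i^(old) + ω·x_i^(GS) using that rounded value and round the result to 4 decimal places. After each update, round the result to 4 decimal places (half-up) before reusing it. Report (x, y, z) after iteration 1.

(2.7742, -0.2120, 1.4536)

Iteration 1:
  x: GS value = (12 - (-4)·1.0000 - (-0.2)·1.0000) / (6.2) = 2.6129;  x ← (1−ω)·1.0000 + ω·2.6129 = 2.7742
  y: GS value = (-7 - (-3.3)·2.7742 - (3)·1.0000) / (8.3) = -0.1018;  y ← (1−ω)·1.0000 + ω·-0.1018 = -0.2120
  z: GS value = (8 - (-1.8)·2.7742 - (4)·-0.2120) / (9.8) = 1.4124;  z ← (1−ω)·1.0000 + ω·1.4124 = 1.4536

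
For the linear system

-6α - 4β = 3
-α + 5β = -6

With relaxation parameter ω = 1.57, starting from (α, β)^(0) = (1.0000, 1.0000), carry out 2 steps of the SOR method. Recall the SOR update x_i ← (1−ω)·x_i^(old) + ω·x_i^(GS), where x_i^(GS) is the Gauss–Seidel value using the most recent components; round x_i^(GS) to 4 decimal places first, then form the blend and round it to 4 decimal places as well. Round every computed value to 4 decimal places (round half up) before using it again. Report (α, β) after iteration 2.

Iteration 1:
  α: GS value = (3 - (-4)·1.0000) / (-6) = -1.1667;  α ← (1−ω)·1.0000 + ω·-1.1667 = -2.4017
  β: GS value = (-6 - (-1)·-2.4017) / (5) = -1.6803;  β ← (1−ω)·1.0000 + ω·-1.6803 = -3.2081
Iteration 2:
  α: GS value = (3 - (-4)·-3.2081) / (-6) = 1.6387;  α ← (1−ω)·-2.4017 + ω·1.6387 = 3.9417
  β: GS value = (-6 - (-1)·3.9417) / (5) = -0.4117;  β ← (1−ω)·-3.2081 + ω·-0.4117 = 1.1822

(3.9417, 1.1822)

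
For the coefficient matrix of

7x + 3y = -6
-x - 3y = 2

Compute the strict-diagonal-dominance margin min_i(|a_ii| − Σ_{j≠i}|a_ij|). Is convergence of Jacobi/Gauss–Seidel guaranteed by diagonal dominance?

2

row 1: |7| − (3) = 4
row 2: |-3| − (1) = 2
minimum over rows = 2 → strictly diagonally dominant (convergence guaranteed)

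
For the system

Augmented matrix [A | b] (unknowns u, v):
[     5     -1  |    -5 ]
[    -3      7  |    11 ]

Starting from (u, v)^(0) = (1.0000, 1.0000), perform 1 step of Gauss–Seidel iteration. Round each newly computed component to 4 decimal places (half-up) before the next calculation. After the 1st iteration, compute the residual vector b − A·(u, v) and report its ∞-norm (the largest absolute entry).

Iteration 1:
  u = (-5 - (-1)·1.0000) / (5) = -0.8000
  v = (11 - (-3)·-0.8000) / (7) = 1.2286
Residual b − A·x = (0.2286, -0.0002); ∞-norm = 0.2286

0.2286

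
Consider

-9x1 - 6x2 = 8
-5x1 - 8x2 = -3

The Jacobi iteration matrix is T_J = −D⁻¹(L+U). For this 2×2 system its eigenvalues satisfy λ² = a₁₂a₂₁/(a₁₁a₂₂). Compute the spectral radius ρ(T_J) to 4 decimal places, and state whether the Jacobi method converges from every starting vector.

a₁₂a₂₁/(a₁₁a₂₂) = (-6)·(-5) / ((-9)·(-8)) = 0.416667
ρ = √|0.416667| = √0.416667 = 0.6455
ρ < 1, so Jacobi converges

0.6455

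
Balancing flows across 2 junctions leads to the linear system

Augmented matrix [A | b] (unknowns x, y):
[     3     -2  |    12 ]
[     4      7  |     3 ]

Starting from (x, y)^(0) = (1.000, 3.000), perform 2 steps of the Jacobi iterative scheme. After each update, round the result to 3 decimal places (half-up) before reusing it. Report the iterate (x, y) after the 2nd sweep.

Iteration 1:
  x = (12 - (-2)·3.000) / (3) = 6.000
  y = (3 - (4)·1.000) / (7) = -0.143
Iteration 2:
  x = (12 - (-2)·-0.143) / (3) = 3.905
  y = (3 - (4)·6.000) / (7) = -3.000

(3.905, -3.000)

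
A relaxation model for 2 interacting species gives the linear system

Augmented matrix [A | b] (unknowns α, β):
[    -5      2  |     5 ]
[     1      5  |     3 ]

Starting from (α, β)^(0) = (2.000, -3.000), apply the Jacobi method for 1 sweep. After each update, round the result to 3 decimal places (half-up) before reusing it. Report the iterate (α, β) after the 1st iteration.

(-2.200, 0.200)

Iteration 1:
  α = (5 - (2)·-3.000) / (-5) = -2.200
  β = (3 - (1)·2.000) / (5) = 0.200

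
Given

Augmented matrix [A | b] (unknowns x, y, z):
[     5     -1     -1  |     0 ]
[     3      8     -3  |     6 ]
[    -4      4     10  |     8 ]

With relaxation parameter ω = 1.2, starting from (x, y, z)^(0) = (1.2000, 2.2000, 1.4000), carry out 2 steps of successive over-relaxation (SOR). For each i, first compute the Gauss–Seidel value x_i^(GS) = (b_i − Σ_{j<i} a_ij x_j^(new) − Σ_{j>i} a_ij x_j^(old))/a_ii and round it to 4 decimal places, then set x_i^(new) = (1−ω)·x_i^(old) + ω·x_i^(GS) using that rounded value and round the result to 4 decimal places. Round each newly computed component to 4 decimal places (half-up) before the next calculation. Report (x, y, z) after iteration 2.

Iteration 1:
  x: GS value = (0 - (-1)·2.2000 - (-1)·1.4000) / (5) = 0.7200;  x ← (1−ω)·1.2000 + ω·0.7200 = 0.6240
  y: GS value = (6 - (3)·0.6240 - (-3)·1.4000) / (8) = 1.0410;  y ← (1−ω)·2.2000 + ω·1.0410 = 0.8092
  z: GS value = (8 - (-4)·0.6240 - (4)·0.8092) / (10) = 0.7259;  z ← (1−ω)·1.4000 + ω·0.7259 = 0.5911
Iteration 2:
  x: GS value = (0 - (-1)·0.8092 - (-1)·0.5911) / (5) = 0.2801;  x ← (1−ω)·0.6240 + ω·0.2801 = 0.2113
  y: GS value = (6 - (3)·0.2113 - (-3)·0.5911) / (8) = 0.8924;  y ← (1−ω)·0.8092 + ω·0.8924 = 0.9090
  z: GS value = (8 - (-4)·0.2113 - (4)·0.9090) / (10) = 0.5209;  z ← (1−ω)·0.5911 + ω·0.5209 = 0.5069

(0.2113, 0.9090, 0.5069)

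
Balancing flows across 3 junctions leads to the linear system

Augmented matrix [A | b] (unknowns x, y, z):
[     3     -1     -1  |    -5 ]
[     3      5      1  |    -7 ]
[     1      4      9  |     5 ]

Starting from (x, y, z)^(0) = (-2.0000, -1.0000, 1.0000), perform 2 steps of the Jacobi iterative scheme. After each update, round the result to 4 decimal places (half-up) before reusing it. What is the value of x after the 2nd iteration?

Iteration 1:
  x = (-5 - (-1)·-1.0000 - (-1)·1.0000) / (3) = -1.6667
  y = (-7 - (3)·-2.0000 - (1)·1.0000) / (5) = -0.4000
  z = (5 - (1)·-2.0000 - (4)·-1.0000) / (9) = 1.2222
Iteration 2:
  x = (-5 - (-1)·-0.4000 - (-1)·1.2222) / (3) = -1.3926
  y = (-7 - (3)·-1.6667 - (1)·1.2222) / (5) = -0.6444
  z = (5 - (1)·-1.6667 - (4)·-0.4000) / (9) = 0.9185

-1.3926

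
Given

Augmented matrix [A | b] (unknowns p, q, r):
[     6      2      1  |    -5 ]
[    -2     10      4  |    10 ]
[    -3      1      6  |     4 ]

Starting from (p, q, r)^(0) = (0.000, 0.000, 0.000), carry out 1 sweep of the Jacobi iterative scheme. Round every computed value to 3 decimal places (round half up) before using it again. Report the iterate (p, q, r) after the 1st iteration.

Iteration 1:
  p = (-5 - (2)·0.000 - (1)·0.000) / (6) = -0.833
  q = (10 - (-2)·0.000 - (4)·0.000) / (10) = 1.000
  r = (4 - (-3)·0.000 - (1)·0.000) / (6) = 0.667

(-0.833, 1.000, 0.667)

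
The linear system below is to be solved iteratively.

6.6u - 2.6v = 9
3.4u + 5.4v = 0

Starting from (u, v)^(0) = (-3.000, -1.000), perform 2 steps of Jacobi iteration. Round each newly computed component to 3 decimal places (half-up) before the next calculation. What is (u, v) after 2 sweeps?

Iteration 1:
  u = (9 - (-2.6)·-1.000) / (6.6) = 0.970
  v = (0 - (3.4)·-3.000) / (5.4) = 1.889
Iteration 2:
  u = (9 - (-2.6)·1.889) / (6.6) = 2.108
  v = (0 - (3.4)·0.970) / (5.4) = -0.611

(2.108, -0.611)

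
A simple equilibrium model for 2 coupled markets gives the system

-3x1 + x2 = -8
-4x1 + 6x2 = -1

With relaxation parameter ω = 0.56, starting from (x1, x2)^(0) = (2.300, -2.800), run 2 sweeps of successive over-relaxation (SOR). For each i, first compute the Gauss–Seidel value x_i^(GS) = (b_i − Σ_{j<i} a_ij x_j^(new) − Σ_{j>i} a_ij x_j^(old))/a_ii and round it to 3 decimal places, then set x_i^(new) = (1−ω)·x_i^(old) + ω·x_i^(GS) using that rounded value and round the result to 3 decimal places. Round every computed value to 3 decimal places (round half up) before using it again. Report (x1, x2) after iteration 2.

(2.256, 0.491)

Iteration 1:
  x1: GS value = (-8 - (1)·-2.800) / (-3) = 1.733;  x1 ← (1−ω)·2.300 + ω·1.733 = 1.982
  x2: GS value = (-1 - (-4)·1.982) / (6) = 1.155;  x2 ← (1−ω)·-2.800 + ω·1.155 = -0.585
Iteration 2:
  x1: GS value = (-8 - (1)·-0.585) / (-3) = 2.472;  x1 ← (1−ω)·1.982 + ω·2.472 = 2.256
  x2: GS value = (-1 - (-4)·2.256) / (6) = 1.337;  x2 ← (1−ω)·-0.585 + ω·1.337 = 0.491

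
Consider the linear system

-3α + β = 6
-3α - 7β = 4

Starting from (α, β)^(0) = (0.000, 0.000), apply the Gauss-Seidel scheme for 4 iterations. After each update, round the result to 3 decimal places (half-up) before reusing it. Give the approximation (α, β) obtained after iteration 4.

(-1.916, 0.250)

Iteration 1:
  α = (6 - (1)·0.000) / (-3) = -2.000
  β = (4 - (-3)·-2.000) / (-7) = 0.286
Iteration 2:
  α = (6 - (1)·0.286) / (-3) = -1.905
  β = (4 - (-3)·-1.905) / (-7) = 0.245
Iteration 3:
  α = (6 - (1)·0.245) / (-3) = -1.918
  β = (4 - (-3)·-1.918) / (-7) = 0.251
Iteration 4:
  α = (6 - (1)·0.251) / (-3) = -1.916
  β = (4 - (-3)·-1.916) / (-7) = 0.250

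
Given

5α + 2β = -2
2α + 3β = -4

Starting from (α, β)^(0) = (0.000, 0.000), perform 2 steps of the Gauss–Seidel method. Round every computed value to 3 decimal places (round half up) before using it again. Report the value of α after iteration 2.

0.027

Iteration 1:
  α = (-2 - (2)·0.000) / (5) = -0.400
  β = (-4 - (2)·-0.400) / (3) = -1.067
Iteration 2:
  α = (-2 - (2)·-1.067) / (5) = 0.027
  β = (-4 - (2)·0.027) / (3) = -1.351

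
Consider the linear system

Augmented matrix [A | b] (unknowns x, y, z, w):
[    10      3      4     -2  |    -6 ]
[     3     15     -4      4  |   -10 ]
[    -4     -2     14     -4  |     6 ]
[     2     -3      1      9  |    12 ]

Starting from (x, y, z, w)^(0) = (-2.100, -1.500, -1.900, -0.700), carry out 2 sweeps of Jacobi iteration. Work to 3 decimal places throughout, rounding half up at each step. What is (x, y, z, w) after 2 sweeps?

Iteration 1:
  x = (-6 - (3)·-1.500 - (4)·-1.900 - (-2)·-0.700) / (10) = 0.470
  y = (-10 - (3)·-2.100 - (-4)·-1.900 - (4)·-0.700) / (15) = -0.567
  z = (6 - (-4)·-2.100 - (-2)·-1.500 - (-4)·-0.700) / (14) = -0.586
  w = (12 - (2)·-2.100 - (-3)·-1.500 - (1)·-1.900) / (9) = 1.511
Iteration 2:
  x = (-6 - (3)·-0.567 - (4)·-0.586 - (-2)·1.511) / (10) = 0.107
  y = (-10 - (3)·0.470 - (-4)·-0.586 - (4)·1.511) / (15) = -1.320
  z = (6 - (-4)·0.470 - (-2)·-0.567 - (-4)·1.511) / (14) = 0.914
  w = (12 - (2)·0.470 - (-3)·-0.567 - (1)·-0.586) / (9) = 1.105

(0.107, -1.320, 0.914, 1.105)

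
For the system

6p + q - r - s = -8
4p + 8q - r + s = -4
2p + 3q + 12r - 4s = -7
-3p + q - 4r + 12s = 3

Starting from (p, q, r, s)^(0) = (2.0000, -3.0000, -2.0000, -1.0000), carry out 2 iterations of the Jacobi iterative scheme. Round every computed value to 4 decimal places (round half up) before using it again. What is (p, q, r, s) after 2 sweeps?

(-1.0903, 0.0625, 0.1562, -0.1146)

Iteration 1:
  p = (-8 - (1)·-3.0000 - (-1)·-2.0000 - (-1)·-1.0000) / (6) = -1.3333
  q = (-4 - (4)·2.0000 - (-1)·-2.0000 - (1)·-1.0000) / (8) = -1.6250
  r = (-7 - (2)·2.0000 - (3)·-3.0000 - (-4)·-1.0000) / (12) = -0.5000
  s = (3 - (-3)·2.0000 - (1)·-3.0000 - (-4)·-2.0000) / (12) = 0.3333
Iteration 2:
  p = (-8 - (1)·-1.6250 - (-1)·-0.5000 - (-1)·0.3333) / (6) = -1.0903
  q = (-4 - (4)·-1.3333 - (-1)·-0.5000 - (1)·0.3333) / (8) = 0.0625
  r = (-7 - (2)·-1.3333 - (3)·-1.6250 - (-4)·0.3333) / (12) = 0.1562
  s = (3 - (-3)·-1.3333 - (1)·-1.6250 - (-4)·-0.5000) / (12) = -0.1146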